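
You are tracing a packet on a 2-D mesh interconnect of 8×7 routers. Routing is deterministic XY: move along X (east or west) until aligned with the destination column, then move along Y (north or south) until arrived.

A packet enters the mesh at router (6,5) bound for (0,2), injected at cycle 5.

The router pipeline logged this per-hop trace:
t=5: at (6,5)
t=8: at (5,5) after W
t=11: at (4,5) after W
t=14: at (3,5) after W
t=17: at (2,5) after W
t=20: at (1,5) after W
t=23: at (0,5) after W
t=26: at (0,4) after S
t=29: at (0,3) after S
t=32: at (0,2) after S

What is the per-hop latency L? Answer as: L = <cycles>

L = 3

Between hops 0 and 1 the cycle counter advances 8 − 5 = 3.
Per-hop latency L = Δcyc = 3.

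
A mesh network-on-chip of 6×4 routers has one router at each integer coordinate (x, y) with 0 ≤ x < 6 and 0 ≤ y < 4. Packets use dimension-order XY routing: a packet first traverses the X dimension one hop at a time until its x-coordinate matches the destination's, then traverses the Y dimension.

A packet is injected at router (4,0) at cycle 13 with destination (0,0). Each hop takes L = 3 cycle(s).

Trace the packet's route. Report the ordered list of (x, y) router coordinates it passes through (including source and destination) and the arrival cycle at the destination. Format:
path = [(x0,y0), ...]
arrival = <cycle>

path = [(4,0), (3,0), (2,0), (1,0), (0,0)]
arrival = 25

hop 0: (4,0) @ cyc 13
hop 1: (3,0) @ cyc 16  [W]
hop 2: (2,0) @ cyc 19  [W]
hop 3: (1,0) @ cyc 22  [W]
hop 4: (0,0) @ cyc 25  [W]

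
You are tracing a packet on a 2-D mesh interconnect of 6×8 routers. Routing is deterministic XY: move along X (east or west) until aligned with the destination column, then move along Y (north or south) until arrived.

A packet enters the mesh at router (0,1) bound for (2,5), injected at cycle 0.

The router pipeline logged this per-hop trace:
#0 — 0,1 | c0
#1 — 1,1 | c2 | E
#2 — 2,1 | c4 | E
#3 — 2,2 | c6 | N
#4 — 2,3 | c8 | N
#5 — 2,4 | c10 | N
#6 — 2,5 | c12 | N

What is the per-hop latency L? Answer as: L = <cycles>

cyc[1] − cyc[0] = 2 − 0 = 2.
One hop costs L cycles, so L = 2.

L = 2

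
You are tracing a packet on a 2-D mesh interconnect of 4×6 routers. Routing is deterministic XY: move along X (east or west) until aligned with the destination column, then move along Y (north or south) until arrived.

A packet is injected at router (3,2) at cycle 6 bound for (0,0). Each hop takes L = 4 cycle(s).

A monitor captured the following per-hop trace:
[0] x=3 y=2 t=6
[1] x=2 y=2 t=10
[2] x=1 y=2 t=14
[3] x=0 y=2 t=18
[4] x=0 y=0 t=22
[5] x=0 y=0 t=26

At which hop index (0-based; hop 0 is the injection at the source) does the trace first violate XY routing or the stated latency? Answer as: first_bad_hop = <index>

  1: Δx=-1 Δy=+0 Δt=4 [ok]
  2: Δx=-1 Δy=+0 Δt=4 [ok]
  3: Δx=-1 Δy=+0 Δt=4 [ok]
  4: Δx=+0 Δy=-2 Δt=4 [BAD: non-unit step]

first_bad_hop = 4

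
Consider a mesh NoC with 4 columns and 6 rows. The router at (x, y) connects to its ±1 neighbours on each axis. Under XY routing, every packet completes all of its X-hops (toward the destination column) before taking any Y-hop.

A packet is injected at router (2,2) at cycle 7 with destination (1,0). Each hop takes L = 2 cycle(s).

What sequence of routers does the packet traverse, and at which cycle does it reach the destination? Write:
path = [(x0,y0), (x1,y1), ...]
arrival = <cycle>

path = [(2,2), (1,2), (1,1), (1,0)]
arrival = 13

  0. router=(2,2) cycle=7 (inject)
  1. router=(1,2) cycle=9 dir=W
  2. router=(1,1) cycle=11 dir=S
  3. router=(1,0) cycle=13 dir=S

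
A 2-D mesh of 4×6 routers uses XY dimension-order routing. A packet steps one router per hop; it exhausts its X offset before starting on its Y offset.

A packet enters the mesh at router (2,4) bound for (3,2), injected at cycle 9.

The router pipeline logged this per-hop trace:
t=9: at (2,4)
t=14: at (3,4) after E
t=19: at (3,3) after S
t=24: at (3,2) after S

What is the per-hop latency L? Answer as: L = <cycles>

L = 5

Δcyc across hop 0→1: 14 − 9 = 5.
Each hop adds L, hence L = 5.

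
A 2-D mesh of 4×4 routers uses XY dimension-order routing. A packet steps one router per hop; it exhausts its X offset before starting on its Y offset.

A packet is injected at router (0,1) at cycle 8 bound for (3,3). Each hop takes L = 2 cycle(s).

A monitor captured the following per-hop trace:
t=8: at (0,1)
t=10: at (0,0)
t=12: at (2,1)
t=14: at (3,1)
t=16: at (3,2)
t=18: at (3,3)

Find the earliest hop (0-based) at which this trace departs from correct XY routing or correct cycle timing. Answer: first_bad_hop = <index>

first_bad_hop = 1

  1: Δx=+0 Δy=-1 Δt=2 [BAD: Y-move but x=0≠3]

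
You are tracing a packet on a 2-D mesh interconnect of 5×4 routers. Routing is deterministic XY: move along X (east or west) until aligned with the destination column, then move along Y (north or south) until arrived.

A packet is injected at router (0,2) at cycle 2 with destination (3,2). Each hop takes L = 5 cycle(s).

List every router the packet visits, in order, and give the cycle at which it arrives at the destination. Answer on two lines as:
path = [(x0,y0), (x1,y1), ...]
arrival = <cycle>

src (0,2)  cyc=2
E→(1,2)  cyc=7
E→(2,2)  cyc=12
E→(3,2)  cyc=17

path = [(0,2), (1,2), (2,2), (3,2)]
arrival = 17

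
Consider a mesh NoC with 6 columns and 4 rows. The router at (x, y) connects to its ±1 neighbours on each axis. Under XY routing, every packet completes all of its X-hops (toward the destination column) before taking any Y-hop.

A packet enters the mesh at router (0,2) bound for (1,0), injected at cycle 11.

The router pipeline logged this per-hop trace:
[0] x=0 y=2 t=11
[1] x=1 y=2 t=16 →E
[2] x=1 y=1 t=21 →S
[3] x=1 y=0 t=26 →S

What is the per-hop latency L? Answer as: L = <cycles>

Between hops 0 and 1 the cycle counter advances 16 − 11 = 5.
That increment is L by definition: L = 5.

L = 5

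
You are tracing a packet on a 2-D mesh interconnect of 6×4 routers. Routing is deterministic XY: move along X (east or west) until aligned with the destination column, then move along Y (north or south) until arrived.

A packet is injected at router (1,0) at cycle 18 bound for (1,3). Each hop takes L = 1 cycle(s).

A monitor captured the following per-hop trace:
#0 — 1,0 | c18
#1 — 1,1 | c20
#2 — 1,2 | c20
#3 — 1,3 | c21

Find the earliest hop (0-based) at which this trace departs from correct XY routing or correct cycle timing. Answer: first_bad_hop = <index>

first_bad_hop = 1

  1: Δx=+0 Δy=+1 Δt=2 [BAD: Δcyc=2≠L]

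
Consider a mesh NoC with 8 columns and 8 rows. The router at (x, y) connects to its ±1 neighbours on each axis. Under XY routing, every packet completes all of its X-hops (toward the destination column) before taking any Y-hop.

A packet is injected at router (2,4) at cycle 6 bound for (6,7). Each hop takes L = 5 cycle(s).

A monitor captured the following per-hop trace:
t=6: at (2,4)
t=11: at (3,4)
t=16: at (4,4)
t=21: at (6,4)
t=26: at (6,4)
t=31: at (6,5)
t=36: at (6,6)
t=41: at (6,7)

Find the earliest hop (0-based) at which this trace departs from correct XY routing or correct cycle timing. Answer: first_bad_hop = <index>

first_bad_hop = 3

check 1→ d=(1,0) cyc+5: ok
check 2→ d=(1,0) cyc+5: ok
check 3→ d=(2,0) cyc+5: BAD: non-unit step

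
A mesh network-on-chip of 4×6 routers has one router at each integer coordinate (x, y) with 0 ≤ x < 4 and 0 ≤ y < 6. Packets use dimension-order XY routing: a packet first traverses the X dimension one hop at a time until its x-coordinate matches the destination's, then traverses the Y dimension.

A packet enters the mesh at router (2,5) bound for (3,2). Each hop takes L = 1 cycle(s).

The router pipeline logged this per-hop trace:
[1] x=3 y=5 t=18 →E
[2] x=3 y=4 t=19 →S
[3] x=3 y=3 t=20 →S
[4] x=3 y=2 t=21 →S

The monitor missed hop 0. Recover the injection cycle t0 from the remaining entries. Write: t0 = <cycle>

t0 = 17

The first recorded entry is hop 1 at cycle 18.
So t0 = 18 − 1·1 = 17.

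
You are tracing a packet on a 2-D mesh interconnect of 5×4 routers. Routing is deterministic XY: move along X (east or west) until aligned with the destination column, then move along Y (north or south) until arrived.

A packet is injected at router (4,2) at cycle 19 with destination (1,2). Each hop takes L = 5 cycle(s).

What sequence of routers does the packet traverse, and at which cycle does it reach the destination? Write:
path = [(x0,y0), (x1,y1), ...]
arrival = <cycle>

path = [(4,2), (3,2), (2,2), (1,2)]
arrival = 34

src (4,2)  cyc=19
W→(3,2)  cyc=24
W→(2,2)  cyc=29
W→(1,2)  cyc=34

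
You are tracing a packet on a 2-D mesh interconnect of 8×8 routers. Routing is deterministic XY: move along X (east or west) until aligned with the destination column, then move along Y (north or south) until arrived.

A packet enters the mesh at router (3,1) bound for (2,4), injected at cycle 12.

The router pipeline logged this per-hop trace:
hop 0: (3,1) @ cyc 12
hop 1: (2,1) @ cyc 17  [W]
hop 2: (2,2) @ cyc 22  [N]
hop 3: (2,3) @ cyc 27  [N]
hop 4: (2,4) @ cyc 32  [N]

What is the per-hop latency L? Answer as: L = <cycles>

From hop 0 (12) to hop 1 (17): +5 cycles.
Per-hop latency L = Δcyc = 5.

L = 5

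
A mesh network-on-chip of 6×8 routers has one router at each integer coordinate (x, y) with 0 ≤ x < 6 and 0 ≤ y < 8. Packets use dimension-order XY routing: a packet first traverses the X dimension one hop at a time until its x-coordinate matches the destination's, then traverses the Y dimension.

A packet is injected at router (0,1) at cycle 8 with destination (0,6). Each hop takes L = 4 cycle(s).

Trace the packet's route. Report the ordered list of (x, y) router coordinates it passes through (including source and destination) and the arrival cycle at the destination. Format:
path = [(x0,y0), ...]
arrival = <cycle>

#0 — 0,1 | c8
#1 — 0,2 | c12 | N
#2 — 0,3 | c16 | N
#3 — 0,4 | c20 | N
#4 — 0,5 | c24 | N
#5 — 0,6 | c28 | N

path = [(0,1), (0,2), (0,3), (0,4), (0,5), (0,6)]
arrival = 28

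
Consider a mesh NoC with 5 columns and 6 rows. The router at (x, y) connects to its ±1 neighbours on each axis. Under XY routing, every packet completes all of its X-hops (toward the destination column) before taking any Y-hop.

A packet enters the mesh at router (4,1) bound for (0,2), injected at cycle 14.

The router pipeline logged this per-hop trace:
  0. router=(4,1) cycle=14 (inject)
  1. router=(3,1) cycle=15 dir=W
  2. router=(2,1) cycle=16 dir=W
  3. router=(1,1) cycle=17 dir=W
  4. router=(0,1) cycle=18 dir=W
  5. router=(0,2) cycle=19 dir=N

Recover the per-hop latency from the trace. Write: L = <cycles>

Between hops 0 and 1 the cycle counter advances 15 − 14 = 1.
Each hop adds L, hence L = 1.

L = 1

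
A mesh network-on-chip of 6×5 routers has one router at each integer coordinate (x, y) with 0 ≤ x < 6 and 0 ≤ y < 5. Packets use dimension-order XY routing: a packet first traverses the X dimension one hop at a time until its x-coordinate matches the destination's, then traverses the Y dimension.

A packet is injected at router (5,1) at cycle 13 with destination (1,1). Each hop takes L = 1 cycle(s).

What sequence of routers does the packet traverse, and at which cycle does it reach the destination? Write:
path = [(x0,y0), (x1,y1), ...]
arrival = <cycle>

path = [(5,1), (4,1), (3,1), (2,1), (1,1)]
arrival = 17

src (5,1)  cyc=13
W→(4,1)  cyc=14
W→(3,1)  cyc=15
W→(2,1)  cyc=16
W→(1,1)  cyc=17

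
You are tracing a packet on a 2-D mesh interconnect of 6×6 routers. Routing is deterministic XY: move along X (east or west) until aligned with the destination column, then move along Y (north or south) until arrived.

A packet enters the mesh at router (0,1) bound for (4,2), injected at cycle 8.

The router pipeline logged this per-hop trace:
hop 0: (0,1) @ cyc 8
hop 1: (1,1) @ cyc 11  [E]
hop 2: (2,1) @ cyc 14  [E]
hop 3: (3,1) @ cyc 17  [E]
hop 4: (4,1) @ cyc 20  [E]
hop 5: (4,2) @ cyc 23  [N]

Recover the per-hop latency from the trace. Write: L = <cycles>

Δcyc across hop 0→1: 11 − 8 = 3.
Per-hop latency L = Δcyc = 3.

L = 3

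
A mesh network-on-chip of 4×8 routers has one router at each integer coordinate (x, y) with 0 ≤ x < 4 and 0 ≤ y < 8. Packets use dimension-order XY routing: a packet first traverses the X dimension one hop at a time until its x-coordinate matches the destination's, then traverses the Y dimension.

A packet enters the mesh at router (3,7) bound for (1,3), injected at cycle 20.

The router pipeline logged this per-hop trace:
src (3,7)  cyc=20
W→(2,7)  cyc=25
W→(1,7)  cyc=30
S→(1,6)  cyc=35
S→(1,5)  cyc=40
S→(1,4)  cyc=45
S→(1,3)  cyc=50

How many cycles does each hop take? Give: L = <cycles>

L = 5

Δcyc across hop 0→1: 25 − 20 = 5.
One hop costs L cycles, so L = 5.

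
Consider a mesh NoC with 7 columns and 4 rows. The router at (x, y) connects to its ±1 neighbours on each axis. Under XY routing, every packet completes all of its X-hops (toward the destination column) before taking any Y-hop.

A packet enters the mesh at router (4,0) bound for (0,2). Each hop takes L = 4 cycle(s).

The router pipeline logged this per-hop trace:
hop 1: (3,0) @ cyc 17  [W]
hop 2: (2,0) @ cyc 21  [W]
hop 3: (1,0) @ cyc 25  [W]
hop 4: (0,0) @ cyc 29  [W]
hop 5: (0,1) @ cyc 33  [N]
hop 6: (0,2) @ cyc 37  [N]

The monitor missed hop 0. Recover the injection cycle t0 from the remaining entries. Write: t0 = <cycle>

t0 = 13

At hop 1 the cycle is 17; in general cyc_k = t0 + kL.
So t0 = 17 − 1·4 = 13.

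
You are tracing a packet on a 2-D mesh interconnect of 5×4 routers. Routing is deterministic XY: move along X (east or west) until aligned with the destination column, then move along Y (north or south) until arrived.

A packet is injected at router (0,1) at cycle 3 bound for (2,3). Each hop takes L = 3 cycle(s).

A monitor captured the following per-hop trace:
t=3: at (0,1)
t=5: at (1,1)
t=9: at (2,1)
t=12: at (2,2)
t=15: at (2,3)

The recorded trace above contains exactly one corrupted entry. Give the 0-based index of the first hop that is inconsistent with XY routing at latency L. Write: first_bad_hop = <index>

check 1→ d=(1,0) cyc+2: BAD: Δcyc=2≠L

first_bad_hop = 1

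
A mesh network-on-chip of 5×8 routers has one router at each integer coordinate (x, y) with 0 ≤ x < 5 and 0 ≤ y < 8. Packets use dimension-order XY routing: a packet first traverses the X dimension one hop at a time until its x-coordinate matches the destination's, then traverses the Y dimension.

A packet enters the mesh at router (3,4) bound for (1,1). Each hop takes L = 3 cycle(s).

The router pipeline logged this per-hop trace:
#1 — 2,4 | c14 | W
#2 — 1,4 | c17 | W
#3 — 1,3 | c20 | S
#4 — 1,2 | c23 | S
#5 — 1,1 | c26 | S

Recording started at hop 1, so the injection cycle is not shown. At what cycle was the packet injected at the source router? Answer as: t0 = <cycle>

t0 = 11

The first recorded entry is hop 1 at cycle 14.
t0 = cyc[1] − L = 14 − 3 = 11.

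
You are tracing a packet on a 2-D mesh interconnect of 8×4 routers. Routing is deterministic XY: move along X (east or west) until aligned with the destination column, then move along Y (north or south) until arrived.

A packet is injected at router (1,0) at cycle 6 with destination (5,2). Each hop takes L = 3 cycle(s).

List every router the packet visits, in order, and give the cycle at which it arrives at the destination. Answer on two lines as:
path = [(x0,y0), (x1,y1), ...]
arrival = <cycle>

path = [(1,0), (2,0), (3,0), (4,0), (5,0), (5,1), (5,2)]
arrival = 24

#0 — 1,0 | c6
#1 — 2,0 | c9 | E
#2 — 3,0 | c12 | E
#3 — 4,0 | c15 | E
#4 — 5,0 | c18 | E
#5 — 5,1 | c21 | N
#6 — 5,2 | c24 | N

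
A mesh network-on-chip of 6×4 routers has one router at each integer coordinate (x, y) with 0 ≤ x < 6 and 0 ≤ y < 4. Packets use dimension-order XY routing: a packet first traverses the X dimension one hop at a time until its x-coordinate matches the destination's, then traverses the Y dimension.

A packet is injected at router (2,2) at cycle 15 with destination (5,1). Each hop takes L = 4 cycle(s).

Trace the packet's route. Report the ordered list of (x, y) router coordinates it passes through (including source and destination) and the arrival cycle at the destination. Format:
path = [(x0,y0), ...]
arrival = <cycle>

hop 0: (2,2) @ cyc 15
hop 1: (3,2) @ cyc 19  [E]
hop 2: (4,2) @ cyc 23  [E]
hop 3: (5,2) @ cyc 27  [E]
hop 4: (5,1) @ cyc 31  [S]

path = [(2,2), (3,2), (4,2), (5,2), (5,1)]
arrival = 31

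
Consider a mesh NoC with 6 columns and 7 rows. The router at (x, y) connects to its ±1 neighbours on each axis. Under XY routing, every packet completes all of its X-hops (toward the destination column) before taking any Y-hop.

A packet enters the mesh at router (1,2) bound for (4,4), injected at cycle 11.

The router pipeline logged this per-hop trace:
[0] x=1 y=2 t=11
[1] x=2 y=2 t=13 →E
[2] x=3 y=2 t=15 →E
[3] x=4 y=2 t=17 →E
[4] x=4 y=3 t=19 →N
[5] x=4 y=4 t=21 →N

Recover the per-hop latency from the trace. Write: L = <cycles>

cyc[1] − cyc[0] = 13 − 11 = 2.
Per-hop latency L = Δcyc = 2.

L = 2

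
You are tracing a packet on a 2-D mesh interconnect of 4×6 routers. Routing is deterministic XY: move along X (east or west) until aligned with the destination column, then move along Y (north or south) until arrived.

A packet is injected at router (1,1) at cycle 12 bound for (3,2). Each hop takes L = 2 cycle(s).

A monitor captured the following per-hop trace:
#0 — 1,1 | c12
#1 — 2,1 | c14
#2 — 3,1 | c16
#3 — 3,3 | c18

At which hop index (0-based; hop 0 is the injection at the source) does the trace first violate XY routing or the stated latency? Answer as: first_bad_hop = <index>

first_bad_hop = 3

check 1→ d=(1,0) cyc+2: ok
check 2→ d=(1,0) cyc+2: ok
check 3→ d=(0,2) cyc+2: BAD: non-unit step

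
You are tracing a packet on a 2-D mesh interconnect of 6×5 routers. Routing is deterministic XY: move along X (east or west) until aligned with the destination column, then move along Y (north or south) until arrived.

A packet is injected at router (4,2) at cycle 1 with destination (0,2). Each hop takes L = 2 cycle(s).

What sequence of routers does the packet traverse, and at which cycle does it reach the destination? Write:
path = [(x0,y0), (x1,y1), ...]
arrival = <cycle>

path = [(4,2), (3,2), (2,2), (1,2), (0,2)]
arrival = 9

hop 0: (4,2) @ cyc 1
hop 1: (3,2) @ cyc 3  [W]
hop 2: (2,2) @ cyc 5  [W]
hop 3: (1,2) @ cyc 7  [W]
hop 4: (0,2) @ cyc 9  [W]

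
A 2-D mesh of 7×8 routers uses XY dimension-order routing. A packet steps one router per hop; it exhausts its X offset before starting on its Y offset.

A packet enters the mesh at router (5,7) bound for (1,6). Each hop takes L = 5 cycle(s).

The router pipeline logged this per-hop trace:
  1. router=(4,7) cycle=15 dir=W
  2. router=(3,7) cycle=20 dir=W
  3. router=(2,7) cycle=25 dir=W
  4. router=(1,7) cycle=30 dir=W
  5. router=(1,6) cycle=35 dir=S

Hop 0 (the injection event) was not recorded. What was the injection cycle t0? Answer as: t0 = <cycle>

At hop 1 the cycle is 15; in general cyc_k = t0 + kL.
Subtract one hop: t0 = 15 − 5 = 10.

t0 = 10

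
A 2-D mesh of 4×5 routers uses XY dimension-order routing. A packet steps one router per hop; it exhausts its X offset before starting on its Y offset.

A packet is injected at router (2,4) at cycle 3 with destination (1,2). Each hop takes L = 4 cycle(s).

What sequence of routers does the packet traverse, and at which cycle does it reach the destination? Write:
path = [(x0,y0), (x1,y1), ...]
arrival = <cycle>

path = [(2,4), (1,4), (1,3), (1,2)]
arrival = 15

  0. router=(2,4) cycle=3 (inject)
  1. router=(1,4) cycle=7 dir=W
  2. router=(1,3) cycle=11 dir=S
  3. router=(1,2) cycle=15 dir=S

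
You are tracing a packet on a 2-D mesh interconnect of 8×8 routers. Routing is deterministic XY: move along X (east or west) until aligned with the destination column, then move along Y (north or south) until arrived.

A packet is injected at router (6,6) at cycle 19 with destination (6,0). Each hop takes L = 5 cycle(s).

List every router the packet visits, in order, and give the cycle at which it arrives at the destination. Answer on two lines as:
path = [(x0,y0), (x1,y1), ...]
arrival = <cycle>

hop 0: (6,6) @ cyc 19
hop 1: (6,5) @ cyc 24  [S]
hop 2: (6,4) @ cyc 29  [S]
hop 3: (6,3) @ cyc 34  [S]
hop 4: (6,2) @ cyc 39  [S]
hop 5: (6,1) @ cyc 44  [S]
hop 6: (6,0) @ cyc 49  [S]

path = [(6,6), (6,5), (6,4), (6,3), (6,2), (6,1), (6,0)]
arrival = 49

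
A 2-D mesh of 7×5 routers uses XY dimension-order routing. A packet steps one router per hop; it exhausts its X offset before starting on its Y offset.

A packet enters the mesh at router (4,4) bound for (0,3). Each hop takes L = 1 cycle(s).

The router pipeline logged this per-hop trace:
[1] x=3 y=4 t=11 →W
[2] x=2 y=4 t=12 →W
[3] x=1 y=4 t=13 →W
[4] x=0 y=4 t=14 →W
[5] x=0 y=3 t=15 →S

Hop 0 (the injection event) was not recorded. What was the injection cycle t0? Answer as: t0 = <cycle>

Hop 1 reached at cycle 11; hop k is at t0 + k·L.
So t0 = 11 − 1·1 = 10.

t0 = 10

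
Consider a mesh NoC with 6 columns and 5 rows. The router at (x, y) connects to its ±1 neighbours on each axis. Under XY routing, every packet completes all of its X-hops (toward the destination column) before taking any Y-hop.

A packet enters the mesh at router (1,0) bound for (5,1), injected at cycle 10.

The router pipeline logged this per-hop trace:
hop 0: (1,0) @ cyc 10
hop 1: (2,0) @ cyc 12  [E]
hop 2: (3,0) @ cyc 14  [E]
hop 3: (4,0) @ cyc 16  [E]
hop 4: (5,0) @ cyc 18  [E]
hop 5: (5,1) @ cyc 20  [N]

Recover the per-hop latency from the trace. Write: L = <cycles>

From hop 0 (10) to hop 1 (12): +2 cycles.
That increment is L by definition: L = 2.

L = 2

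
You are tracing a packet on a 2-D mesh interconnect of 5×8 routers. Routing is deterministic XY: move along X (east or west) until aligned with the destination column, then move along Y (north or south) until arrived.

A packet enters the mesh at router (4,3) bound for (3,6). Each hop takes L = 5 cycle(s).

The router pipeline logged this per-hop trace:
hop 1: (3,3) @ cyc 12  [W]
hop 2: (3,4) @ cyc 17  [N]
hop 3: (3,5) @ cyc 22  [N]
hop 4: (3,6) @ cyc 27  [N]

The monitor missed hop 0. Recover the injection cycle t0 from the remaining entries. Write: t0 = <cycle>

cyc[1] = 12 and cyc[k] = t0 + k·L for every k.
t0 = cyc[1] − L = 12 − 5 = 7.

t0 = 7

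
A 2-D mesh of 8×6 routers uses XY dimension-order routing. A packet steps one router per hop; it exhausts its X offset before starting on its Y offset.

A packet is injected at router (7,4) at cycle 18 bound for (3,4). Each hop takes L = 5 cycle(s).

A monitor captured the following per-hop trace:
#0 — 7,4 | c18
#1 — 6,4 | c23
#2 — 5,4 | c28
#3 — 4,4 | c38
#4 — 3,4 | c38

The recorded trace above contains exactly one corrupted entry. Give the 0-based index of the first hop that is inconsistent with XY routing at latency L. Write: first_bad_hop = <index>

[1] (-1,+0) / 5c ⇒ ok
[2] (-1,+0) / 5c ⇒ ok
[3] (-1,+0) / 10c ⇒ BAD: Δcyc=10≠L

first_bad_hop = 3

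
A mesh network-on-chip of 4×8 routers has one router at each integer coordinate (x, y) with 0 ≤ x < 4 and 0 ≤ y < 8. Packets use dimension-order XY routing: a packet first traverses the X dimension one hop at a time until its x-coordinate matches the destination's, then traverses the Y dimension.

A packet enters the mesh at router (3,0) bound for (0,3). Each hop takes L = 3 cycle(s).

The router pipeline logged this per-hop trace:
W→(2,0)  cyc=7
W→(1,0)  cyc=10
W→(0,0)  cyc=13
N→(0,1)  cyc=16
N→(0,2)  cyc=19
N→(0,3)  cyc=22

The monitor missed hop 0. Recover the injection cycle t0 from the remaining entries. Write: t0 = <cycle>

t0 = 4

Hop 1 reached at cycle 7; hop k is at t0 + k·L.
t0 = cyc[1] − L = 7 − 3 = 4.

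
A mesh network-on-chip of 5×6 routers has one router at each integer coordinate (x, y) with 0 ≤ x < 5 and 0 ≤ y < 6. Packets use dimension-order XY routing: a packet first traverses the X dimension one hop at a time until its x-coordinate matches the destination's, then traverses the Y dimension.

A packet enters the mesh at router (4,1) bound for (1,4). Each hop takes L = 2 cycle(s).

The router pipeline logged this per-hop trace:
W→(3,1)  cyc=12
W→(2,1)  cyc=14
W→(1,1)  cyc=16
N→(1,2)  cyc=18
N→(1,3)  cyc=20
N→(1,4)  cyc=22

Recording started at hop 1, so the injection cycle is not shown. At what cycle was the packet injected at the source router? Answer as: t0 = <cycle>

t0 = 10

Hop 1 reached at cycle 12; hop k is at t0 + k·L.
Therefore t0 = 12 − L = 10.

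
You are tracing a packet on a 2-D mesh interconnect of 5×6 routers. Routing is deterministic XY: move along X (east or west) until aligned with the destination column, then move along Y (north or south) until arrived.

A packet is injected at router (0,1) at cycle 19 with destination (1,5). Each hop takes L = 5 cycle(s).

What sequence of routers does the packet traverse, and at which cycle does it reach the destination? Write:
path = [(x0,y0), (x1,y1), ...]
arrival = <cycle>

path = [(0,1), (1,1), (1,2), (1,3), (1,4), (1,5)]
arrival = 44

  0. router=(0,1) cycle=19 (inject)
  1. router=(1,1) cycle=24 dir=E
  2. router=(1,2) cycle=29 dir=N
  3. router=(1,3) cycle=34 dir=N
  4. router=(1,4) cycle=39 dir=N
  5. router=(1,5) cycle=44 dir=N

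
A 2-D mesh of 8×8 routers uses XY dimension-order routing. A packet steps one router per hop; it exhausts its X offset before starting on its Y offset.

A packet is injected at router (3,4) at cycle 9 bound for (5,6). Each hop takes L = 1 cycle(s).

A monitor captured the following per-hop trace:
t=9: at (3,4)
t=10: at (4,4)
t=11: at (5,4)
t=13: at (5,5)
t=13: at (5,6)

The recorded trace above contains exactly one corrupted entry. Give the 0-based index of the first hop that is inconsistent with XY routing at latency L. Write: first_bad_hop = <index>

first_bad_hop = 3

check 1→ d=(1,0) cyc+1: ok
check 2→ d=(1,0) cyc+1: ok
check 3→ d=(0,1) cyc+2: BAD: Δcyc=2≠L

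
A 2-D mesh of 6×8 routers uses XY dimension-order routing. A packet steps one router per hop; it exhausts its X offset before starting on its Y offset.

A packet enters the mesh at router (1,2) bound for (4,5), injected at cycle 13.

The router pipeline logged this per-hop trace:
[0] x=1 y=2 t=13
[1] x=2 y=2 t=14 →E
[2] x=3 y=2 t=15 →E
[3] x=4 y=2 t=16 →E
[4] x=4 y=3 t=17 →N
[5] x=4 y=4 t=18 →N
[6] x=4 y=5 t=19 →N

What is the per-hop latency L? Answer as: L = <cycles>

Δcyc across hop 0→1: 14 − 13 = 1.
One hop costs L cycles, so L = 1.

L = 1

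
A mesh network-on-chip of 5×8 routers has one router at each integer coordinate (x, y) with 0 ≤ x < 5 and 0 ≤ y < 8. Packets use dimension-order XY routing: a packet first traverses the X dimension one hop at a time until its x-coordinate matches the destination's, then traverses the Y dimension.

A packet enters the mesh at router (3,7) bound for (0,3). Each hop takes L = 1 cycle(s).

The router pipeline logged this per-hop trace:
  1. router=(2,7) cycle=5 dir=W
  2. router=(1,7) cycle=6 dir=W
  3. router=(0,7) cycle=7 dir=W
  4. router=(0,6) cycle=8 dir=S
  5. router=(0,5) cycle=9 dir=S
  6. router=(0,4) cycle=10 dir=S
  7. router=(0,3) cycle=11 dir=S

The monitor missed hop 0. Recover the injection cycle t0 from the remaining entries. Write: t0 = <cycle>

At hop 1 the cycle is 5; in general cyc_k = t0 + kL.
Therefore t0 = 5 − L = 4.

t0 = 4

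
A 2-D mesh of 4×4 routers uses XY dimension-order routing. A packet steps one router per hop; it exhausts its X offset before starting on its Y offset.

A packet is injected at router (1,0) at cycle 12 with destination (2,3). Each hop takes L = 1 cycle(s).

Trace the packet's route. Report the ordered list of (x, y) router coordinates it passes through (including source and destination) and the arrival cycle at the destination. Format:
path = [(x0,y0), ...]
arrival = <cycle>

path = [(1,0), (2,0), (2,1), (2,2), (2,3)]
arrival = 16

hop 0: (1,0) @ cyc 12
hop 1: (2,0) @ cyc 13  [E]
hop 2: (2,1) @ cyc 14  [N]
hop 3: (2,2) @ cyc 15  [N]
hop 4: (2,3) @ cyc 16  [N]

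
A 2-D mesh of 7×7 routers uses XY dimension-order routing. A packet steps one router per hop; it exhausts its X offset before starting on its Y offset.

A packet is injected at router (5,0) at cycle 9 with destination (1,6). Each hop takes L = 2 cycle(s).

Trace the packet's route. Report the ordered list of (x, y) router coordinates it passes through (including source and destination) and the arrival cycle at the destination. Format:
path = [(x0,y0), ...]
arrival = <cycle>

path = [(5,0), (4,0), (3,0), (2,0), (1,0), (1,1), (1,2), (1,3), (1,4), (1,5), (1,6)]
arrival = 29

[0] x=5 y=0 t=9
[1] x=4 y=0 t=11 →W
[2] x=3 y=0 t=13 →W
[3] x=2 y=0 t=15 →W
[4] x=1 y=0 t=17 →W
[5] x=1 y=1 t=19 →N
[6] x=1 y=2 t=21 →N
[7] x=1 y=3 t=23 →N
[8] x=1 y=4 t=25 →N
[9] x=1 y=5 t=27 →N
[10] x=1 y=6 t=29 →N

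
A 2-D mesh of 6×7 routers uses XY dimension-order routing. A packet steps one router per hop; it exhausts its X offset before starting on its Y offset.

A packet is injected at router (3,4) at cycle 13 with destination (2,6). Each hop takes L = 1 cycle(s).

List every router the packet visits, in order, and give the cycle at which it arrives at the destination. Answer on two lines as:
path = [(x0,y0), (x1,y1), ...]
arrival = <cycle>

  0. router=(3,4) cycle=13 (inject)
  1. router=(2,4) cycle=14 dir=W
  2. router=(2,5) cycle=15 dir=N
  3. router=(2,6) cycle=16 dir=N

path = [(3,4), (2,4), (2,5), (2,6)]
arrival = 16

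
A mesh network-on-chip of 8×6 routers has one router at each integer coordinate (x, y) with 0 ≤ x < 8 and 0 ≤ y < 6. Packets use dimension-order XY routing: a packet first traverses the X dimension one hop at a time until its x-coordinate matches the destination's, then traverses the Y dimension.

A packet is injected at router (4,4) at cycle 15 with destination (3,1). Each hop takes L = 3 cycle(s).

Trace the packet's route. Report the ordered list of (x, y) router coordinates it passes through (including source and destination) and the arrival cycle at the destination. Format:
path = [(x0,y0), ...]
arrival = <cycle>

hop 0: (4,4) @ cyc 15
hop 1: (3,4) @ cyc 18  [W]
hop 2: (3,3) @ cyc 21  [S]
hop 3: (3,2) @ cyc 24  [S]
hop 4: (3,1) @ cyc 27  [S]

path = [(4,4), (3,4), (3,3), (3,2), (3,1)]
arrival = 27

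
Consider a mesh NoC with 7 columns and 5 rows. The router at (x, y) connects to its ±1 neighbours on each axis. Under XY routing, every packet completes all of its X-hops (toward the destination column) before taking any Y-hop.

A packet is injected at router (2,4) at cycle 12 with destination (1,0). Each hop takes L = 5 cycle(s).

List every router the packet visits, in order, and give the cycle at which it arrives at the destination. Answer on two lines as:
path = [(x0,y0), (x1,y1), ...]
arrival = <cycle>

path = [(2,4), (1,4), (1,3), (1,2), (1,1), (1,0)]
arrival = 37

#0 — 2,4 | c12
#1 — 1,4 | c17 | W
#2 — 1,3 | c22 | S
#3 — 1,2 | c27 | S
#4 — 1,1 | c32 | S
#5 — 1,0 | c37 | S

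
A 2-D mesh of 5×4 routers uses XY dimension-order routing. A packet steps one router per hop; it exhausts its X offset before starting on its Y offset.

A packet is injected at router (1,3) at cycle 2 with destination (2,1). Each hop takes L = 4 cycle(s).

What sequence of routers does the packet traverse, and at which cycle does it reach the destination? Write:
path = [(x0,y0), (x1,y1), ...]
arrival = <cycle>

[0] x=1 y=3 t=2
[1] x=2 y=3 t=6 →E
[2] x=2 y=2 t=10 →S
[3] x=2 y=1 t=14 →S

path = [(1,3), (2,3), (2,2), (2,1)]
arrival = 14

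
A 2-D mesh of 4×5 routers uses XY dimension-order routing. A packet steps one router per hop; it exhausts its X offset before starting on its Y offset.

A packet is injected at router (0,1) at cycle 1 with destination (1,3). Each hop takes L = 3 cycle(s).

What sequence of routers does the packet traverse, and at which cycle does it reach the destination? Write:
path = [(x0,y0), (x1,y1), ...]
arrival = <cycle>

[0] x=0 y=1 t=1
[1] x=1 y=1 t=4 →E
[2] x=1 y=2 t=7 →N
[3] x=1 y=3 t=10 →N

path = [(0,1), (1,1), (1,2), (1,3)]
arrival = 10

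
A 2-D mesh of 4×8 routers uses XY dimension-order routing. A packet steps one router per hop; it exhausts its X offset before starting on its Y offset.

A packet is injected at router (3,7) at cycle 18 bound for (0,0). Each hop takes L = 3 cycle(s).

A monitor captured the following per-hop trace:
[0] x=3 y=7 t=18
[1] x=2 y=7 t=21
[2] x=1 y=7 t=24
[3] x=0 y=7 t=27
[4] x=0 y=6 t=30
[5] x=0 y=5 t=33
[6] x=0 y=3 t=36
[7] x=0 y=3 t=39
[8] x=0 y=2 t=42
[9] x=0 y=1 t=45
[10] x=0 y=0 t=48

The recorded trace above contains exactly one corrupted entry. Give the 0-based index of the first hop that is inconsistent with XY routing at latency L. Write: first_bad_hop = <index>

hop 1: step (-1,+0), +3 cyc — ok
hop 2: step (-1,+0), +3 cyc — ok
hop 3: step (-1,+0), +3 cyc — ok
hop 4: step (+0,-1), +3 cyc — ok
hop 5: step (+0,-1), +3 cyc — ok
hop 6: step (+0,-2), +3 cyc — BAD: non-unit step

first_bad_hop = 6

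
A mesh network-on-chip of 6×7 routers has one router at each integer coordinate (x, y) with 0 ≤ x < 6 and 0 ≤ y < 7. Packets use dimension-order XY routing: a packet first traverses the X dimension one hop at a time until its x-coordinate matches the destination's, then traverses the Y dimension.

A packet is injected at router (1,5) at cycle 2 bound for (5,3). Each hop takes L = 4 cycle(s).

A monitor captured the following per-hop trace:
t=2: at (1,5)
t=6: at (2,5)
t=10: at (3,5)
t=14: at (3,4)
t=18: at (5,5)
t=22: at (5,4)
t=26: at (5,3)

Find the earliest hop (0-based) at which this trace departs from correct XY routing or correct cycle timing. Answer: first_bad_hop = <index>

first_bad_hop = 3

check 1→ d=(1,0) cyc+4: ok
check 2→ d=(1,0) cyc+4: ok
check 3→ d=(0,-1) cyc+4: BAD: Y-move but x=3≠5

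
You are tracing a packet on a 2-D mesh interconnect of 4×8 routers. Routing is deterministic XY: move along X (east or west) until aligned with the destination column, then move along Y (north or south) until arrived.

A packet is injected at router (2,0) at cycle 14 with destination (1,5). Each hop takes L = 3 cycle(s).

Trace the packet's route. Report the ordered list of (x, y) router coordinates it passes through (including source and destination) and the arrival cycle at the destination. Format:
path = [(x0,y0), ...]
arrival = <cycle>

path = [(2,0), (1,0), (1,1), (1,2), (1,3), (1,4), (1,5)]
arrival = 32

t=14: at (2,0)
t=17: at (1,0) after W
t=20: at (1,1) after N
t=23: at (1,2) after N
t=26: at (1,3) after N
t=29: at (1,4) after N
t=32: at (1,5) after N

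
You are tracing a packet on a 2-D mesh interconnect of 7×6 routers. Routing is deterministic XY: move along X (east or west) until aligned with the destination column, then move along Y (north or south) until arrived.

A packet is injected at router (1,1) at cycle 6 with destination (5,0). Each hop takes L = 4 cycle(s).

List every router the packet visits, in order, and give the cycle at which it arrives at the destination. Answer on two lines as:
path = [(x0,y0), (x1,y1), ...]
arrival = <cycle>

  0. router=(1,1) cycle=6 (inject)
  1. router=(2,1) cycle=10 dir=E
  2. router=(3,1) cycle=14 dir=E
  3. router=(4,1) cycle=18 dir=E
  4. router=(5,1) cycle=22 dir=E
  5. router=(5,0) cycle=26 dir=S

path = [(1,1), (2,1), (3,1), (4,1), (5,1), (5,0)]
arrival = 26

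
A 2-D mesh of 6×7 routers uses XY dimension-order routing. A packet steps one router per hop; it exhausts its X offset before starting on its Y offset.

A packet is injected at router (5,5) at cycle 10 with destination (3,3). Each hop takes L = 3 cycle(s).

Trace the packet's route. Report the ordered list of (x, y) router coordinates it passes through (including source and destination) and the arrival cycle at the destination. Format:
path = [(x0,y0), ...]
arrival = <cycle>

path = [(5,5), (4,5), (3,5), (3,4), (3,3)]
arrival = 22

hop 0: (5,5) @ cyc 10
hop 1: (4,5) @ cyc 13  [W]
hop 2: (3,5) @ cyc 16  [W]
hop 3: (3,4) @ cyc 19  [S]
hop 4: (3,3) @ cyc 22  [S]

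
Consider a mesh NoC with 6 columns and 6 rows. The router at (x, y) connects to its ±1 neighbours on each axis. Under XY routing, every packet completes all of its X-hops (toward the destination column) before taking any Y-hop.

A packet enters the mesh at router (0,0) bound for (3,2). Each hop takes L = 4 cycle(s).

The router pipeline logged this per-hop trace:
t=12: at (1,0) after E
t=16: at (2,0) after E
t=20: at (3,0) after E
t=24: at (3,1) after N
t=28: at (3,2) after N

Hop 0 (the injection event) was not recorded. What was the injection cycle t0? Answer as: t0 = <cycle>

Hop 1 reached at cycle 12; hop k is at t0 + k·L.
So t0 = 12 − 1·4 = 8.

t0 = 8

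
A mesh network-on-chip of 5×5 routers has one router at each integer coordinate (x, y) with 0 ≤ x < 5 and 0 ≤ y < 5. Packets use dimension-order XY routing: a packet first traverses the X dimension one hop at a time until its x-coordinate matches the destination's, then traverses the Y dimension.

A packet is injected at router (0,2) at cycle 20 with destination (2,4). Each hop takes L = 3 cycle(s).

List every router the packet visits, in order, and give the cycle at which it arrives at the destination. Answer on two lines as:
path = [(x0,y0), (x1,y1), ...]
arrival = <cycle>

path = [(0,2), (1,2), (2,2), (2,3), (2,4)]
arrival = 32

#0 — 0,2 | c20
#1 — 1,2 | c23 | E
#2 — 2,2 | c26 | E
#3 — 2,3 | c29 | N
#4 — 2,4 | c32 | N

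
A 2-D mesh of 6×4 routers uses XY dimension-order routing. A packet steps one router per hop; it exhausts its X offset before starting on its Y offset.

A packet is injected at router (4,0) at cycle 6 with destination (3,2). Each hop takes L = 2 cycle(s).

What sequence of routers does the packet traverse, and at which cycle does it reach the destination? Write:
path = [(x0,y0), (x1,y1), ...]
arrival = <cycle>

src (4,0)  cyc=6
W→(3,0)  cyc=8
N→(3,1)  cyc=10
N→(3,2)  cyc=12

path = [(4,0), (3,0), (3,1), (3,2)]
arrival = 12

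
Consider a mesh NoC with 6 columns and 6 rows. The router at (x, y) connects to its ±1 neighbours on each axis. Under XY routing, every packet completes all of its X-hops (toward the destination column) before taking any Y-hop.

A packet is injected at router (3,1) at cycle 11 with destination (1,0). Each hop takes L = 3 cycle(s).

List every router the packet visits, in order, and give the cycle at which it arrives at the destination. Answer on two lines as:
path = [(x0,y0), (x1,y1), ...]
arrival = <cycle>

src (3,1)  cyc=11
W→(2,1)  cyc=14
W→(1,1)  cyc=17
S→(1,0)  cyc=20

path = [(3,1), (2,1), (1,1), (1,0)]
arrival = 20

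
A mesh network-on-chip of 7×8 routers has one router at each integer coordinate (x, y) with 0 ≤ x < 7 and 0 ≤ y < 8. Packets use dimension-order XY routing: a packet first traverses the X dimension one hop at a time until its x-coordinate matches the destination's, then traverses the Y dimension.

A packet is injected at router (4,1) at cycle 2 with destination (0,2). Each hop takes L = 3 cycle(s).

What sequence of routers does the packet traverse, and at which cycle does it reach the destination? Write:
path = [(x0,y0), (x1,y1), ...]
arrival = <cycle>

#0 — 4,1 | c2
#1 — 3,1 | c5 | W
#2 — 2,1 | c8 | W
#3 — 1,1 | c11 | W
#4 — 0,1 | c14 | W
#5 — 0,2 | c17 | N

path = [(4,1), (3,1), (2,1), (1,1), (0,1), (0,2)]
arrival = 17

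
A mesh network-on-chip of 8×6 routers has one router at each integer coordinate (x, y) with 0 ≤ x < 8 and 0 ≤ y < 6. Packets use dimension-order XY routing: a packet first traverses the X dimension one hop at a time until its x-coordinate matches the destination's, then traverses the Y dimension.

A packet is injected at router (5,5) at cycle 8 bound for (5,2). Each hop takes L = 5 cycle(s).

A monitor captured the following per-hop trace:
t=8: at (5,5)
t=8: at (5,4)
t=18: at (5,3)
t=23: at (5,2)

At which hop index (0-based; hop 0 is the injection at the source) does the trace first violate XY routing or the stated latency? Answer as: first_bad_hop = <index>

first_bad_hop = 1

[1] (+0,-1) / 0c ⇒ BAD: Δcyc=0≠L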